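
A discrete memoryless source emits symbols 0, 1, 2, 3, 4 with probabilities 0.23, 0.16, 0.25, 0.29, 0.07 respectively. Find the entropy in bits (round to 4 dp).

H = −Σ pᵢ log₂ pᵢ.
−0.23·log₂(0.23) = 0.4877
−0.16·log₂(0.16) = 0.4230
−0.25·log₂(0.25) = 0.5000
−0.29·log₂(0.29) = 0.5179
−0.07·log₂(0.07) = 0.2686
Sum ≈ 2.1971 → 2.1971 bits.

2.1971 bits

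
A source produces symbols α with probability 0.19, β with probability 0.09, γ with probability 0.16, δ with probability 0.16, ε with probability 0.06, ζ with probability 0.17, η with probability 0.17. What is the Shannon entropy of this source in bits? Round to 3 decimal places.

2.727 bits

H = −Σ pᵢ log₂ pᵢ.
−0.19·log₂(0.19) = 0.4552
−0.09·log₂(0.09) = 0.3127
−0.16·log₂(0.16) = 0.4230
−0.16·log₂(0.16) = 0.4230
−0.06·log₂(0.06) = 0.2435
−0.17·log₂(0.17) = 0.4346
−0.17·log₂(0.17) = 0.4346
Sum ≈ 2.7266 → 2.727 bits.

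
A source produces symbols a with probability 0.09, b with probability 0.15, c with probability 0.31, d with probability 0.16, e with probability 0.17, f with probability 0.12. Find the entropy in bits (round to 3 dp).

2.472 bits

H = −Σ pᵢ log₂ pᵢ.
−0.09·log₂(0.09) = 0.3127
−0.15·log₂(0.15) = 0.4105
−0.31·log₂(0.31) = 0.5238
−0.16·log₂(0.16) = 0.4230
−0.17·log₂(0.17) = 0.4346
−0.12·log₂(0.12) = 0.3671
Sum ≈ 2.4717 → 2.472 bits.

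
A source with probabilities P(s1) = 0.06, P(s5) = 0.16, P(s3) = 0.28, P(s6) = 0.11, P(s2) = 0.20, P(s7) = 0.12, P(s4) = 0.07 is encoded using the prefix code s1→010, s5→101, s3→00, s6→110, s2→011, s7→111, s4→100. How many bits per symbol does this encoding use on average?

L̄ = Σ pᵢ·ℓᵢ = 0.06·3 + 0.16·3 + 0.28·2 + 0.11·3 + 0.20·3 + 0.12·3 + 0.07·3 = 2.72 bits/symbol.

2.72 bits/symbol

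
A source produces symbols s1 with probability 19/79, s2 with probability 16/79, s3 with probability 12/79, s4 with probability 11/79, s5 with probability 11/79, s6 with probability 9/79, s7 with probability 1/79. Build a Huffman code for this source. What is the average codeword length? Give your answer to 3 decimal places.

Repeatedly combine the two least-probable nodes; the expected code length is the sum of the merged weights.
merge 1/79 + 9/79 → 10/79
merge 10/79 + 11/79 → 21/79
merge 11/79 + 12/79 → 23/79
merge 16/79 + 19/79 → 35/79
merge 21/79 + 23/79 → 44/79
merge 35/79 + 44/79 → 1
L = 10/79 + 21/79 + 23/79 + 35/79 + 44/79 + 1 = 212/79 ≈ 2.684 bits/symbol.

2.684 bits/symbol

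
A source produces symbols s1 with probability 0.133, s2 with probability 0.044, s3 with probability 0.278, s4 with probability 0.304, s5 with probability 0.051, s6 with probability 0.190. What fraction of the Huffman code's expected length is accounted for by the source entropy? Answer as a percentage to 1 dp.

98.8%

Entropy H = −Σ p log₂ p ≈ 2.2952 bits.
Huffman merges: 11/250+51/1000→19/200; 19/200+133/1000→57/250; 19/100+57/250→209/500; 139/500+38/125→291/500; 209/500+291/500→1. L = 2323/1000 ≈ 2.3230.
Efficiency = H/L = 2.2952/2.3230 = 98.8%.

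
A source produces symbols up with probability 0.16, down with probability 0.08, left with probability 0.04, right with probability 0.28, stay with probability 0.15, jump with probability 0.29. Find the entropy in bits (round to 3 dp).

2.343 bits

H = −Σ pᵢ log₂ pᵢ.
−0.16·log₂(0.16) = 0.4230
−0.08·log₂(0.08) = 0.2915
−0.04·log₂(0.04) = 0.1858
−0.28·log₂(0.28) = 0.5142
−0.15·log₂(0.15) = 0.4105
−0.29·log₂(0.29) = 0.5179
Sum ≈ 2.3429 → 2.343 bits.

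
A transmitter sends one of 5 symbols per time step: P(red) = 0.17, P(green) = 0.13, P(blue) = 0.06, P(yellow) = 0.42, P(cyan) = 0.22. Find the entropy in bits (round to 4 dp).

H = −Σ pᵢ log₂ pᵢ.
−0.17·log₂(0.17) = 0.4346
−0.13·log₂(0.13) = 0.3826
−0.06·log₂(0.06) = 0.2435
−0.42·log₂(0.42) = 0.5256
−0.22·log₂(0.22) = 0.4806
Sum ≈ 2.0670 → 2.0670 bits.

2.0670 bits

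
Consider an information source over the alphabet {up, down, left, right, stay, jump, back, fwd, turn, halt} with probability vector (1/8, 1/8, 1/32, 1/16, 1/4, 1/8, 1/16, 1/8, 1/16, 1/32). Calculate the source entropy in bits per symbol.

Each probability is a power of 1/2, so log₂(1/p) is an integer.
H = Σ p·log₂(1/p) = 1/8·3 + 1/8·3 + 1/32·5 + 1/16·4 + 1/4·2 + 1/8·3 + 1/16·4 + 1/8·3 + 1/16·4 + 1/32·5 = 3.0625 bits.

3.0625 bits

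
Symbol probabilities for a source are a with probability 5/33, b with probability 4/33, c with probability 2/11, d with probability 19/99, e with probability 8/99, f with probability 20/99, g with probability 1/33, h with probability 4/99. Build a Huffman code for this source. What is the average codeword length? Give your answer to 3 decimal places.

2.828 bits/symbol

Repeatedly combine the two least-probable nodes; the expected code length is the sum of the merged weights.
merge 1/33 + 4/99 → 7/99
merge 7/99 + 8/99 → 5/33
merge 4/33 + 5/33 → 3/11
merge 5/33 + 2/11 → 1/3
merge 19/99 + 20/99 → 13/33
merge 3/11 + 1/3 → 20/33
merge 13/33 + 20/33 → 1
L = 7/99 + 5/33 + 3/11 + 1/3 + 13/33 + 20/33 + 1 = 280/99 ≈ 2.828 bits/symbol.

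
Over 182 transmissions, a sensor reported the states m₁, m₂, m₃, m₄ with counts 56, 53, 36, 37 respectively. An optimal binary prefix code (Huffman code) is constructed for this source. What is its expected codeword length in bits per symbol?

Probabilities are the counts divided by 182.
Repeatedly combine the two least-probable nodes; the expected code length is the sum of the merged weights.
merge 18/91 + 37/182 → 73/182
merge 53/182 + 4/13 → 109/182
merge 73/182 + 109/182 → 1
L = 73/182 + 109/182 + 1 = 2 bits/symbol.

2 bits/symbol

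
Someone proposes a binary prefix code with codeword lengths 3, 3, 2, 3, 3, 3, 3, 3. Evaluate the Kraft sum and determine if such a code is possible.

1.125; no

With common denominator 2^3 = 8: Σ 2^(−ℓᵢ) = 1/8 + 1/8 + 2/8 + 1/8 + 1/8 + 1/8 + 1/8 + 1/8 = 9/8 = 1.125.
Kraft's inequality requires Σ ≤ 1; here Σ = 1.125 > 1, so no such prefix code exists.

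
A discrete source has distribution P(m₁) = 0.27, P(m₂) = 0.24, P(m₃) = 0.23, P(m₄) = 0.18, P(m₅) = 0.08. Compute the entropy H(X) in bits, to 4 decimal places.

2.2286 bits

H = −Σ pᵢ log₂ pᵢ.
−0.27·log₂(0.27) = 0.5100
−0.24·log₂(0.24) = 0.4941
−0.23·log₂(0.23) = 0.4877
−0.18·log₂(0.18) = 0.4453
−0.08·log₂(0.08) = 0.2915
Sum ≈ 2.2286 → 2.2286 bits.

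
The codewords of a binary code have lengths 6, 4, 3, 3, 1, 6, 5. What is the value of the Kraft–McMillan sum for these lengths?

0.875

With common denominator 2^6 = 64: Σ 2^(−ℓᵢ) = 1/64 + 4/64 + 8/64 + 8/64 + 32/64 + 1/64 + 2/64 = 56/64 = 0.875.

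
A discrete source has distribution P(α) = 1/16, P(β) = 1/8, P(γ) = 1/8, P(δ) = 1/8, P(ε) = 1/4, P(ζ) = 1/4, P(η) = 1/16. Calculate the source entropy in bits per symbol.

Each probability is a power of 1/2, so log₂(1/p) is an integer.
H = Σ p·log₂(1/p) = 1/16·4 + 1/8·3 + 1/8·3 + 1/8·3 + 1/4·2 + 1/4·2 + 1/16·4 = 2.625 bits.

2.625 bits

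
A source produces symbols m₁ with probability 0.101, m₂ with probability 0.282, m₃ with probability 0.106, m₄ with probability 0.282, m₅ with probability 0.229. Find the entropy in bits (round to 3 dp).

2.194 bits

H = −Σ pᵢ log₂ pᵢ.
−0.101·log₂(0.101) = 0.3341
−0.282·log₂(0.282) = 0.5150
−0.106·log₂(0.106) = 0.3432
−0.282·log₂(0.282) = 0.5150
−0.229·log₂(0.229) = 0.4870
Sum ≈ 2.1943 → 2.194 bits.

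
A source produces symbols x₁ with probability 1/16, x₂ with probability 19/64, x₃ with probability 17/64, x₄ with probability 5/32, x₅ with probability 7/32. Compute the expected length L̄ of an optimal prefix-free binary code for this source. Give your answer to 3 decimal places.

2.219 bits/symbol

Repeatedly combine the two least-probable nodes; the expected code length is the sum of the merged weights.
merge 1/16 + 5/32 → 7/32
merge 7/32 + 7/32 → 7/16
merge 17/64 + 19/64 → 9/16
merge 7/16 + 9/16 → 1
L = 7/32 + 7/16 + 9/16 + 1 = 71/32 ≈ 2.219 bits/symbol.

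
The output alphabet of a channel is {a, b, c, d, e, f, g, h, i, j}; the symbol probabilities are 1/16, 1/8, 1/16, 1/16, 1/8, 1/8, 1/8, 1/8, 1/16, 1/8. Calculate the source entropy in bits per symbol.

Each probability is a power of 1/2, so log₂(1/p) is an integer.
H = Σ p·log₂(1/p) = 1/16·4 + 1/8·3 + 1/16·4 + 1/16·4 + 1/8·3 + 1/8·3 + 1/8·3 + 1/8·3 + 1/16·4 + 1/8·3 = 3.25 bits.

3.25 bits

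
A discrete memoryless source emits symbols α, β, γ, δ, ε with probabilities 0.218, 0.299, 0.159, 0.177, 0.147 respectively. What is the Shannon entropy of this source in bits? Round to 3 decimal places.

2.270 bits

H = −Σ pᵢ log₂ pᵢ.
−0.218·log₂(0.218) = 0.4791
−0.299·log₂(0.299) = 0.5208
−0.159·log₂(0.159) = 0.4218
−0.177·log₂(0.177) = 0.4422
−0.147·log₂(0.147) = 0.4066
Sum ≈ 2.2705 → 2.270 bits.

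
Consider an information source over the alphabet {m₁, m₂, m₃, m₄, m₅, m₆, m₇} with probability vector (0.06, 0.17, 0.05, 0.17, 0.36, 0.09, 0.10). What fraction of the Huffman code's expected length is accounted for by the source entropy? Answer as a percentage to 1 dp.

Entropy H = −Σ p log₂ p ≈ 2.5043 bits.
Huffman merges: 1/20+3/50→11/100; 9/100+1/10→19/100; 11/100+17/100→7/25; 17/100+19/100→9/25; 7/25+9/25→16/25; 9/25+16/25→1. L = 129/50 ≈ 2.5800.
Efficiency = H/L = 2.5043/2.5800 = 97.1%.

97.1%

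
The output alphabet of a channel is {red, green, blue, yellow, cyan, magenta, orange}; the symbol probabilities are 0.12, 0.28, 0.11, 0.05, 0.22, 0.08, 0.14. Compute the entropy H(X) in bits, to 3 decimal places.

2.617 bits

H = −Σ pᵢ log₂ pᵢ.
−0.12·log₂(0.12) = 0.3671
−0.28·log₂(0.28) = 0.5142
−0.11·log₂(0.11) = 0.3503
−0.05·log₂(0.05) = 0.2161
−0.22·log₂(0.22) = 0.4806
−0.08·log₂(0.08) = 0.2915
−0.14·log₂(0.14) = 0.3971
Sum ≈ 2.6169 → 2.617 bits.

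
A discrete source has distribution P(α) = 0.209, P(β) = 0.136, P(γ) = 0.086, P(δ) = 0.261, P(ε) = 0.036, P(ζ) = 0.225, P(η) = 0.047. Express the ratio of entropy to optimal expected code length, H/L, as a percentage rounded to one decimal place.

Entropy H = −Σ p log₂ p ≈ 2.5378 bits.
Huffman merges: 9/250+47/1000→83/1000; 83/1000+43/500→169/1000; 17/125+169/1000→61/200; 209/1000+9/40→217/500; 261/1000+61/200→283/500; 217/500+283/500→1. L = 2557/1000 ≈ 2.5570.
Efficiency = H/L = 2.5378/2.5570 = 99.3%.

99.3%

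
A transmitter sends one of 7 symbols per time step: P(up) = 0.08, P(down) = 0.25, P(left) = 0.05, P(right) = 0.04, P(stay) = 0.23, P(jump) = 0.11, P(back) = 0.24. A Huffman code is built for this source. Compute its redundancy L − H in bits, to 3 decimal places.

0.015 bits

Entropy H = −Σ p log₂ p ≈ 2.5254 bits.
Huffman merges: 1/25+1/20→9/100; 2/25+9/100→17/100; 11/100+17/100→7/25; 23/100+6/25→47/100; 1/4+7/25→53/100; 47/100+53/100→1. L = 127/50 ≈ 2.5400.
L − H = 2.5400 − 2.5254 = 0.015 bits.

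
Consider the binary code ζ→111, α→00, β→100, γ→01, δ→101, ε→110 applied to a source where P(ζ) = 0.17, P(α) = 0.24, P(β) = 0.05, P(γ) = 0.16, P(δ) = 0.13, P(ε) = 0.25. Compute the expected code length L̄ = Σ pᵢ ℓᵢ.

2.6 bits/symbol

L̄ = Σ pᵢ·ℓᵢ = 0.17·3 + 0.24·2 + 0.05·3 + 0.16·2 + 0.13·3 + 0.25·3 = 2.6 bits/symbol.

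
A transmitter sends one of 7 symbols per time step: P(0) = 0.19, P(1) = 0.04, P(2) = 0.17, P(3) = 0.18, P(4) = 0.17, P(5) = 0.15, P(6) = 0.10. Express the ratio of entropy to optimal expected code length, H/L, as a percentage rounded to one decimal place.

97.4%

Entropy H = −Σ p log₂ p ≈ 2.6982 bits.
Huffman merges: 1/25+1/10→7/50; 7/50+3/20→29/100; 17/100+17/100→17/50; 9/50+19/100→37/100; 29/100+17/50→63/100; 37/100+63/100→1. L = 277/100 ≈ 2.7700.
Efficiency = H/L = 2.6982/2.7700 = 97.4%.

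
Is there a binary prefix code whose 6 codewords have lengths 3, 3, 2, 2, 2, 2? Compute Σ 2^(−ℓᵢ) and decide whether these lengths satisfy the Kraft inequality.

With common denominator 2^3 = 8: Σ 2^(−ℓᵢ) = 1/8 + 1/8 + 2/8 + 2/8 + 2/8 + 2/8 = 10/8 = 1.25.
Kraft's inequality requires Σ ≤ 1; here Σ = 1.25 > 1, so no such prefix code exists.

1.25; no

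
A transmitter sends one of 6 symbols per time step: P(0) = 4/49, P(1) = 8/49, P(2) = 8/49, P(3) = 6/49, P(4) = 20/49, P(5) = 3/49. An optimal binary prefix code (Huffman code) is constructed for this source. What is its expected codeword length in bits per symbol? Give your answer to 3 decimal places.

2.327 bits/symbol

Repeatedly combine the two least-probable nodes; the expected code length is the sum of the merged weights.
merge 3/49 + 4/49 → 1/7
merge 6/49 + 1/7 → 13/49
merge 8/49 + 8/49 → 16/49
merge 13/49 + 16/49 → 29/49
merge 20/49 + 29/49 → 1
L = 1/7 + 13/49 + 16/49 + 29/49 + 1 = 114/49 ≈ 2.327 bits/symbol.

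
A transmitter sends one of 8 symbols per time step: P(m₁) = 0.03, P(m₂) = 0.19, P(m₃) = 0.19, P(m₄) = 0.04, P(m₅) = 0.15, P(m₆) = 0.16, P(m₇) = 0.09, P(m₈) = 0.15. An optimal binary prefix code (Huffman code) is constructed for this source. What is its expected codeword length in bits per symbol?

2.85 bits/symbol

Repeatedly combine the two least-probable nodes; the expected code length is the sum of the merged weights.
merge 3/100 + 1/25 → 7/100
merge 7/100 + 9/100 → 4/25
merge 3/20 + 3/20 → 3/10
merge 4/25 + 4/25 → 8/25
merge 19/100 + 19/100 → 19/50
merge 3/10 + 8/25 → 31/50
merge 19/50 + 31/50 → 1
L = 7/100 + 4/25 + 3/10 + 8/25 + 19/50 + 31/50 + 1 = 57/20 = 2.85 bits/symbol.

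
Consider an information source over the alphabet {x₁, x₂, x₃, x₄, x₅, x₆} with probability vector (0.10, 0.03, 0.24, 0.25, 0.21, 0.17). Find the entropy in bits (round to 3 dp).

2.386 bits

H = −Σ pᵢ log₂ pᵢ.
−0.10·log₂(0.10) = 0.3322
−0.03·log₂(0.03) = 0.1518
−0.24·log₂(0.24) = 0.4941
−0.25·log₂(0.25) = 0.5000
−0.21·log₂(0.21) = 0.4728
−0.17·log₂(0.17) = 0.4346
Sum ≈ 2.3855 → 2.386 bits.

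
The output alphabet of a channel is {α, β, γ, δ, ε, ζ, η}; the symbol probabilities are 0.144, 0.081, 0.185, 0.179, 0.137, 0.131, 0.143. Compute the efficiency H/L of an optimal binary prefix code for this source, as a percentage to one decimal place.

Entropy H = −Σ p log₂ p ≈ 2.7692 bits.
Huffman merges: 81/1000+131/1000→53/250; 137/1000+143/1000→7/25; 18/125+179/1000→323/1000; 37/200+53/250→397/1000; 7/25+323/1000→603/1000; 397/1000+603/1000→1. L = 563/200 ≈ 2.8150.
Efficiency = H/L = 2.7692/2.8150 = 98.4%.

98.4%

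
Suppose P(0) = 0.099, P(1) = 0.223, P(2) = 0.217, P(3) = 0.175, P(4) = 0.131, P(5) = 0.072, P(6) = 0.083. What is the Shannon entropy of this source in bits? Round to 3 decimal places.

H = −Σ pᵢ log₂ pᵢ.
−0.099·log₂(0.099) = 0.3303
−0.223·log₂(0.223) = 0.4828
−0.217·log₂(0.217) = 0.4783
−0.175·log₂(0.175) = 0.4401
−0.131·log₂(0.131) = 0.3841
−0.072·log₂(0.072) = 0.2733
−0.083·log₂(0.083) = 0.2980
Sum ≈ 2.6869 → 2.687 bits.

2.687 bits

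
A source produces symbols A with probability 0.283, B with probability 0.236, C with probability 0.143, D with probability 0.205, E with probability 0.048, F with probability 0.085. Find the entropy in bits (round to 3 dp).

2.390 bits

H = −Σ pᵢ log₂ pᵢ.
−0.283·log₂(0.283) = 0.5154
−0.236·log₂(0.236) = 0.4916
−0.143·log₂(0.143) = 0.4012
−0.205·log₂(0.205) = 0.4687
−0.048·log₂(0.048) = 0.2103
−0.085·log₂(0.085) = 0.3023
Sum ≈ 2.3895 → 2.390 bits.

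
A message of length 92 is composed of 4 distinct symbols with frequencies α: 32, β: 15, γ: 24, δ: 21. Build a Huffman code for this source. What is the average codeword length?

2 bits/symbol

Probabilities are the counts divided by 92.
Repeatedly combine the two least-probable nodes; the expected code length is the sum of the merged weights.
merge 15/92 + 21/92 → 9/23
merge 6/23 + 8/23 → 14/23
merge 9/23 + 14/23 → 1
L = 9/23 + 14/23 + 1 = 2 bits/symbol.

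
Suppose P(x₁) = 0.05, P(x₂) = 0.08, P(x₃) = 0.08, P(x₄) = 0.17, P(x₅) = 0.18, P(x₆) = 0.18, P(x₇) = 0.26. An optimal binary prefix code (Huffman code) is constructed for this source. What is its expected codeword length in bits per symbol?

Repeatedly combine the two least-probable nodes; the expected code length is the sum of the merged weights.
merge 1/20 + 2/25 → 13/100
merge 2/25 + 13/100 → 21/100
merge 17/100 + 9/50 → 7/20
merge 9/50 + 21/100 → 39/100
merge 13/50 + 7/20 → 61/100
merge 39/100 + 61/100 → 1
L = 13/100 + 21/100 + 7/20 + 39/100 + 61/100 + 1 = 269/100 = 2.69 bits/symbol.

2.69 bits/symbol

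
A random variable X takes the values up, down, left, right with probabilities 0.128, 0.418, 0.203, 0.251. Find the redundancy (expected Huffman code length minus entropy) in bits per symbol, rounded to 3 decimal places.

Entropy H = −Σ p log₂ p ≈ 1.8732 bits.
Huffman merges: 16/125+203/1000→331/1000; 251/1000+331/1000→291/500; 209/500+291/500→1. L = 1913/1000 ≈ 1.9130.
L − H = 1.9130 − 1.8732 = 0.040 bits.

0.040 bits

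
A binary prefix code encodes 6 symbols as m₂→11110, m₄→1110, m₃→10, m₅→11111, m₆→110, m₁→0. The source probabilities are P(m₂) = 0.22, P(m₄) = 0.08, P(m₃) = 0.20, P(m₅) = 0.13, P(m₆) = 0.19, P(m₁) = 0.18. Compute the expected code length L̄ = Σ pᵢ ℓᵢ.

L̄ = Σ pᵢ·ℓᵢ = 0.22·5 + 0.08·4 + 0.20·2 + 0.13·5 + 0.19·3 + 0.18·1 = 3.22 bits/symbol.

3.22 bits/symbol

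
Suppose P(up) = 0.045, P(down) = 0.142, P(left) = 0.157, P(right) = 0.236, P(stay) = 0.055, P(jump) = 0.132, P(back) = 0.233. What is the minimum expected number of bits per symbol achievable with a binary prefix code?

2.631 bits/symbol

Repeatedly combine the two least-probable nodes; the expected code length is the sum of the merged weights.
merge 9/200 + 11/200 → 1/10
merge 1/10 + 33/250 → 29/125
merge 71/500 + 157/1000 → 299/1000
merge 29/125 + 233/1000 → 93/200
merge 59/250 + 299/1000 → 107/200
merge 93/200 + 107/200 → 1
L = 1/10 + 29/125 + 299/1000 + 93/200 + 107/200 + 1 = 2631/1000 = 2.631 bits/symbol.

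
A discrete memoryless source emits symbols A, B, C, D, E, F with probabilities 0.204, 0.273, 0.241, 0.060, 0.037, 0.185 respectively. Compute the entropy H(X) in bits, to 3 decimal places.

H = −Σ pᵢ log₂ pᵢ.
−0.204·log₂(0.204) = 0.4678
−0.273·log₂(0.273) = 0.5113
−0.241·log₂(0.241) = 0.4947
−0.060·log₂(0.060) = 0.2435
−0.037·log₂(0.037) = 0.1760
−0.185·log₂(0.185) = 0.4504
Sum ≈ 2.3438 → 2.344 bits.

2.344 bits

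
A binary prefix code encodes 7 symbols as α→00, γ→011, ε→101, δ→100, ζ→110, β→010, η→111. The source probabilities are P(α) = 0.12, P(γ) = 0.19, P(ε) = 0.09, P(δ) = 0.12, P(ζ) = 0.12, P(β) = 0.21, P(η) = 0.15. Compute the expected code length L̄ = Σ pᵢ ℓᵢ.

L̄ = Σ pᵢ·ℓᵢ = 0.12·2 + 0.19·3 + 0.09·3 + 0.12·3 + 0.12·3 + 0.21·3 + 0.15·3 = 2.88 bits/symbol.

2.88 bits/symbol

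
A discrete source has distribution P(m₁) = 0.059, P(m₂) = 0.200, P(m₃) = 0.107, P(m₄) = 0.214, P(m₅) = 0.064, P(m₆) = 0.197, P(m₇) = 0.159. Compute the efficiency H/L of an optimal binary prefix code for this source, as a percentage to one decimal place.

98.3%

Entropy H = −Σ p log₂ p ≈ 2.6636 bits.
Huffman merges: 59/1000+8/125→123/1000; 107/1000+123/1000→23/100; 159/1000+197/1000→89/250; 1/5+107/500→207/500; 23/100+89/250→293/500; 207/500+293/500→1. L = 2709/1000 ≈ 2.7090.
Efficiency = H/L = 2.6636/2.7090 = 98.3%.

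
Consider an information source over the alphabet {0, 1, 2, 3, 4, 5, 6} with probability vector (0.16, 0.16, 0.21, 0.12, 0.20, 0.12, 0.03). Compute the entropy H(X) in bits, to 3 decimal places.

H = −Σ pᵢ log₂ pᵢ.
−0.16·log₂(0.16) = 0.4230
−0.16·log₂(0.16) = 0.4230
−0.21·log₂(0.21) = 0.4728
−0.12·log₂(0.12) = 0.3671
−0.20·log₂(0.20) = 0.4644
−0.12·log₂(0.12) = 0.3671
−0.03·log₂(0.03) = 0.1518
Sum ≈ 2.6691 → 2.669 bits.

2.669 bits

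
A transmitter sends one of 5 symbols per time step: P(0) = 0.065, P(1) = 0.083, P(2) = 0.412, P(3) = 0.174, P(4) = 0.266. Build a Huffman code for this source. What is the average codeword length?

2.058 bits/symbol

Repeatedly combine the two least-probable nodes; the expected code length is the sum of the merged weights.
merge 13/200 + 83/1000 → 37/250
merge 37/250 + 87/500 → 161/500
merge 133/500 + 161/500 → 147/250
merge 103/250 + 147/250 → 1
L = 37/250 + 161/500 + 147/250 + 1 = 1029/500 = 2.058 bits/symbol.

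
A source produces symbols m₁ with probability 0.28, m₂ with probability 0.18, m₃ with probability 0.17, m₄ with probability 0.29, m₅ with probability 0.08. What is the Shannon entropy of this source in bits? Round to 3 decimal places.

2.204 bits

H = −Σ pᵢ log₂ pᵢ.
−0.28·log₂(0.28) = 0.5142
−0.18·log₂(0.18) = 0.4453
−0.17·log₂(0.17) = 0.4346
−0.29·log₂(0.29) = 0.5179
−0.08·log₂(0.08) = 0.2915
Sum ≈ 2.2035 → 2.204 bits.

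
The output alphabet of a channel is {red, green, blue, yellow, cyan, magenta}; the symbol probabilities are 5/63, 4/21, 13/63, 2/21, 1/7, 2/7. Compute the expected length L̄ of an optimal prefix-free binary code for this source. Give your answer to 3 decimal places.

Repeatedly combine the two least-probable nodes; the expected code length is the sum of the merged weights.
merge 5/63 + 2/21 → 11/63
merge 1/7 + 11/63 → 20/63
merge 4/21 + 13/63 → 25/63
merge 2/7 + 20/63 → 38/63
merge 25/63 + 38/63 → 1
L = 11/63 + 20/63 + 25/63 + 38/63 + 1 = 157/63 ≈ 2.492 bits/symbol.

2.492 bits/symbol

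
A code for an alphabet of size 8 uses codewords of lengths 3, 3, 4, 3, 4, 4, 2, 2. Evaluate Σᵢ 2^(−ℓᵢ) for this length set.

With common denominator 2^4 = 16: Σ 2^(−ℓᵢ) = 2/16 + 2/16 + 1/16 + 2/16 + 1/16 + 1/16 + 4/16 + 4/16 = 17/16 = 1.0625.

1.0625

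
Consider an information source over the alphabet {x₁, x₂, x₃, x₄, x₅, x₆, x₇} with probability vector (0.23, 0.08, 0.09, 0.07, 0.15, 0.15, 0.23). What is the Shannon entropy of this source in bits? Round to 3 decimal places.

H = −Σ pᵢ log₂ pᵢ.
−0.23·log₂(0.23) = 0.4877
−0.08·log₂(0.08) = 0.2915
−0.09·log₂(0.09) = 0.3127
−0.07·log₂(0.07) = 0.2686
−0.15·log₂(0.15) = 0.4105
−0.15·log₂(0.15) = 0.4105
−0.23·log₂(0.23) = 0.4877
Sum ≈ 2.6691 → 2.669 bits.

2.669 bits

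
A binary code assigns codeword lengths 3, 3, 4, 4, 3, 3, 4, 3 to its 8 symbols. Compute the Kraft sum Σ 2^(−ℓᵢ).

0.8125

With common denominator 2^4 = 16: Σ 2^(−ℓᵢ) = 2/16 + 2/16 + 1/16 + 1/16 + 2/16 + 2/16 + 1/16 + 2/16 = 13/16 = 0.8125.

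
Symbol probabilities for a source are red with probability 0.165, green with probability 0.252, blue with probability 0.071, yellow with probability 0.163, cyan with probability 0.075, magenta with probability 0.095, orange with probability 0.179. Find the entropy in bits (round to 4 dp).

2.6747 bits

H = −Σ pᵢ log₂ pᵢ.
−0.165·log₂(0.165) = 0.4289
−0.252·log₂(0.252) = 0.5011
−0.071·log₂(0.071) = 0.2709
−0.163·log₂(0.163) = 0.4266
−0.075·log₂(0.075) = 0.2803
−0.095·log₂(0.095) = 0.3226
−0.179·log₂(0.179) = 0.4443
Sum ≈ 2.6747 → 2.6747 bits.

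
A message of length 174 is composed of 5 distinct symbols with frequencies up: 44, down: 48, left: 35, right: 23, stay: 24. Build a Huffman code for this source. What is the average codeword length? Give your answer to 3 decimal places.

Probabilities are the counts divided by 174.
Repeatedly combine the two least-probable nodes; the expected code length is the sum of the merged weights.
merge 23/174 + 4/29 → 47/174
merge 35/174 + 22/87 → 79/174
merge 47/174 + 8/29 → 95/174
merge 79/174 + 95/174 → 1
L = 47/174 + 79/174 + 95/174 + 1 = 395/174 ≈ 2.270 bits/symbol.

2.270 bits/symbol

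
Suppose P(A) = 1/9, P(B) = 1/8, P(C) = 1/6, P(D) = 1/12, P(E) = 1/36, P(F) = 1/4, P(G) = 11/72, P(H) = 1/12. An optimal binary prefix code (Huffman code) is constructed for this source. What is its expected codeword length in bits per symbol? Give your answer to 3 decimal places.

2.861 bits/symbol

Repeatedly combine the two least-probable nodes; the expected code length is the sum of the merged weights.
merge 1/36 + 1/12 → 1/9
merge 1/12 + 1/9 → 7/36
merge 1/9 + 1/8 → 17/72
merge 11/72 + 1/6 → 23/72
merge 7/36 + 17/72 → 31/72
merge 1/4 + 23/72 → 41/72
merge 31/72 + 41/72 → 1
L = 1/9 + 7/36 + 17/72 + 23/72 + 31/72 + 41/72 + 1 = 103/36 ≈ 2.861 bits/symbol.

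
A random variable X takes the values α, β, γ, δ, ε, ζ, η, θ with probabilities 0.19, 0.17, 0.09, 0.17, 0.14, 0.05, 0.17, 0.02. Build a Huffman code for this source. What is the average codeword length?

2.87 bits/symbol

Repeatedly combine the two least-probable nodes; the expected code length is the sum of the merged weights.
merge 1/50 + 1/20 → 7/100
merge 7/100 + 9/100 → 4/25
merge 7/50 + 4/25 → 3/10
merge 17/100 + 17/100 → 17/50
merge 17/100 + 19/100 → 9/25
merge 3/10 + 17/50 → 16/25
merge 9/25 + 16/25 → 1
L = 7/100 + 4/25 + 3/10 + 17/50 + 9/25 + 16/25 + 1 = 287/100 = 2.87 bits/symbol.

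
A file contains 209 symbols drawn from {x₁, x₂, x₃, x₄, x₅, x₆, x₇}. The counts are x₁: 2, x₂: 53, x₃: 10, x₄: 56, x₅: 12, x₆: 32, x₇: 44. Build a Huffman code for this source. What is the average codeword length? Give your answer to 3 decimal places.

2.440 bits/symbol

Probabilities are the counts divided by 209.
Repeatedly combine the two least-probable nodes; the expected code length is the sum of the merged weights.
merge 2/209 + 10/209 → 12/209
merge 12/209 + 12/209 → 24/209
merge 24/209 + 32/209 → 56/209
merge 4/19 + 53/209 → 97/209
merge 56/209 + 56/209 → 112/209
merge 97/209 + 112/209 → 1
L = 12/209 + 24/209 + 56/209 + 97/209 + 112/209 + 1 = 510/209 ≈ 2.440 bits/symbol.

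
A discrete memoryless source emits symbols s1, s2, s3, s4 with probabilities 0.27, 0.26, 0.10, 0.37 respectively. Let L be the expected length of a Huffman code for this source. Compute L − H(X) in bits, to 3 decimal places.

0.112 bits

Entropy H = −Σ p log₂ p ≈ 1.8782 bits.
Huffman merges: 1/10+13/50→9/25; 27/100+9/25→63/100; 37/100+63/100→1. L = 199/100 ≈ 1.9900.
L − H = 1.9900 − 1.8782 = 0.112 bits.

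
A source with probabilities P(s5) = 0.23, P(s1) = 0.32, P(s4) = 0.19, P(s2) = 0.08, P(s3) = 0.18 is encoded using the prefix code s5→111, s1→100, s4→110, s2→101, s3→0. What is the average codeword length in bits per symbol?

L̄ = Σ pᵢ·ℓᵢ = 0.23·3 + 0.32·3 + 0.19·3 + 0.08·3 + 0.18·1 = 2.64 bits/symbol.

2.64 bits/symbol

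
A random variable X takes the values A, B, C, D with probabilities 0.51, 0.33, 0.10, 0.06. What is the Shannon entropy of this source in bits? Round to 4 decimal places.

H = −Σ pᵢ log₂ pᵢ.
−0.51·log₂(0.51) = 0.4954
−0.33·log₂(0.33) = 0.5278
−0.10·log₂(0.10) = 0.3322
−0.06·log₂(0.06) = 0.2435
Sum ≈ 1.5990 → 1.5990 bits.

1.5990 bits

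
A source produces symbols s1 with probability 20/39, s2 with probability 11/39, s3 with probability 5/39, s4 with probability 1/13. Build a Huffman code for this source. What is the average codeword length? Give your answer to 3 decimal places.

Repeatedly combine the two least-probable nodes; the expected code length is the sum of the merged weights.
merge 1/13 + 5/39 → 8/39
merge 8/39 + 11/39 → 19/39
merge 19/39 + 20/39 → 1
L = 8/39 + 19/39 + 1 = 22/13 ≈ 1.692 bits/symbol.

1.692 bits/symbol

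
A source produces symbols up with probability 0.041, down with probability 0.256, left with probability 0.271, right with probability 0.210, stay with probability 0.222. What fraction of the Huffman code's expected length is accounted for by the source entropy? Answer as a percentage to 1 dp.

Entropy H = −Σ p log₂ p ≈ 2.1575 bits.
Huffman merges: 41/1000+21/100→251/1000; 111/500+251/1000→473/1000; 32/125+271/1000→527/1000; 473/1000+527/1000→1. L = 2251/1000 ≈ 2.2510.
Efficiency = H/L = 2.1575/2.2510 = 95.8%.

95.8%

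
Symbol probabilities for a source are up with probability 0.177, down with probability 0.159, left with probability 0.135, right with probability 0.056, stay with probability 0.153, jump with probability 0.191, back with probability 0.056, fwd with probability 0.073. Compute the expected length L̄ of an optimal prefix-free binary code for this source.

2.921 bits/symbol

Repeatedly combine the two least-probable nodes; the expected code length is the sum of the merged weights.
merge 7/125 + 7/125 → 14/125
merge 73/1000 + 14/125 → 37/200
merge 27/200 + 153/1000 → 36/125
merge 159/1000 + 177/1000 → 42/125
merge 37/200 + 191/1000 → 47/125
merge 36/125 + 42/125 → 78/125
merge 47/125 + 78/125 → 1
L = 14/125 + 37/200 + 36/125 + 42/125 + 47/125 + 78/125 + 1 = 2921/1000 = 2.921 bits/symbol.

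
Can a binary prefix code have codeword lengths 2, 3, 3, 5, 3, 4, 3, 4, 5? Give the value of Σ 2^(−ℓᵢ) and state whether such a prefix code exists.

With common denominator 2^5 = 32: Σ 2^(−ℓᵢ) = 8/32 + 4/32 + 4/32 + 1/32 + 4/32 + 2/32 + 4/32 + 2/32 + 1/32 = 30/32 = 0.9375.
Kraft's inequality requires Σ ≤ 1; here Σ = 0.9375 ≤ 1, so such a prefix code exists.

0.9375; yes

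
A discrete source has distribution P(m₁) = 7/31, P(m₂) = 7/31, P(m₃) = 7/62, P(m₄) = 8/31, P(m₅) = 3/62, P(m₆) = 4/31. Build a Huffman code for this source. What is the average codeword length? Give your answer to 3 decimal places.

2.452 bits/symbol

Repeatedly combine the two least-probable nodes; the expected code length is the sum of the merged weights.
merge 3/62 + 7/62 → 5/31
merge 4/31 + 5/31 → 9/31
merge 7/31 + 7/31 → 14/31
merge 8/31 + 9/31 → 17/31
merge 14/31 + 17/31 → 1
L = 5/31 + 9/31 + 14/31 + 17/31 + 1 = 76/31 ≈ 2.452 bits/symbol.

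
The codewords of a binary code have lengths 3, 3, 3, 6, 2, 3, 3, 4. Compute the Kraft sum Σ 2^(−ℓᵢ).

0.953125

With common denominator 2^6 = 64: Σ 2^(−ℓᵢ) = 8/64 + 8/64 + 8/64 + 1/64 + 16/64 + 8/64 + 8/64 + 4/64 = 61/64 = 0.953125.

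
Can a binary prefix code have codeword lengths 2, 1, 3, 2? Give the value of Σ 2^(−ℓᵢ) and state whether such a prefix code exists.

1.125; no

With common denominator 2^3 = 8: Σ 2^(−ℓᵢ) = 2/8 + 4/8 + 1/8 + 2/8 = 9/8 = 1.125.
Kraft's inequality requires Σ ≤ 1; here Σ = 1.125 > 1, so no such prefix code exists.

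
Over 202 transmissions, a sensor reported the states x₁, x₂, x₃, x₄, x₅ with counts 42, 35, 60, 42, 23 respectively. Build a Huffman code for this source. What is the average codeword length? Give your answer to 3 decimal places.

Probabilities are the counts divided by 202.
Repeatedly combine the two least-probable nodes; the expected code length is the sum of the merged weights.
merge 23/202 + 35/202 → 29/101
merge 21/101 + 21/101 → 42/101
merge 29/101 + 30/101 → 59/101
merge 42/101 + 59/101 → 1
L = 29/101 + 42/101 + 59/101 + 1 = 231/101 ≈ 2.287 bits/symbol.

2.287 bits/symbol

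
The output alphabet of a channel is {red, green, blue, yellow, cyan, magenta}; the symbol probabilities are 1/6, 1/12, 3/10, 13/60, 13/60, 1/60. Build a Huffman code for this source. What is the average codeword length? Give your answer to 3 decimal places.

Repeatedly combine the two least-probable nodes; the expected code length is the sum of the merged weights.
merge 1/60 + 1/12 → 1/10
merge 1/10 + 1/6 → 4/15
merge 13/60 + 13/60 → 13/30
merge 4/15 + 3/10 → 17/30
merge 13/30 + 17/30 → 1
L = 1/10 + 4/15 + 13/30 + 17/30 + 1 = 71/30 ≈ 2.367 bits/symbol.

2.367 bits/symbol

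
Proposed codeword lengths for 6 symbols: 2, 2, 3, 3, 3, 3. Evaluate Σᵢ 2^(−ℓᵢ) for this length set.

1

With common denominator 2^3 = 8: Σ 2^(−ℓᵢ) = 2/8 + 2/8 + 1/8 + 1/8 + 1/8 + 1/8 = 8/8 = 1.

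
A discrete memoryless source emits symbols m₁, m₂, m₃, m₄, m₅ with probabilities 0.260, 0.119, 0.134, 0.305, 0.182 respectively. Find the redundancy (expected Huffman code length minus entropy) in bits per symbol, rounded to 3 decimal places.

0.024 bits

Entropy H = −Σ p log₂ p ≈ 2.2291 bits.
Huffman merges: 119/1000+67/500→253/1000; 91/500+253/1000→87/200; 13/50+61/200→113/200; 87/200+113/200→1. L = 2253/1000 ≈ 2.2530.
L − H = 2.2530 − 2.2291 = 0.024 bits.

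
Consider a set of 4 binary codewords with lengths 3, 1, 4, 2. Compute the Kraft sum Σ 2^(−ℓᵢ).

With common denominator 2^4 = 16: Σ 2^(−ℓᵢ) = 2/16 + 8/16 + 1/16 + 4/16 = 15/16 = 0.9375.

0.9375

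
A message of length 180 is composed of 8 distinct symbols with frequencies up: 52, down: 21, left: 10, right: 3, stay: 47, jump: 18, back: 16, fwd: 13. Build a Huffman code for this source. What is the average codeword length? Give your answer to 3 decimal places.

2.667 bits/symbol

Probabilities are the counts divided by 180.
Repeatedly combine the two least-probable nodes; the expected code length is the sum of the merged weights.
merge 1/60 + 1/18 → 13/180
merge 13/180 + 13/180 → 13/90
merge 4/45 + 1/10 → 17/90
merge 7/60 + 13/90 → 47/180
merge 17/90 + 47/180 → 9/20
merge 47/180 + 13/45 → 11/20
merge 9/20 + 11/20 → 1
L = 13/180 + 13/90 + 17/90 + 47/180 + 9/20 + 11/20 + 1 = 8/3 ≈ 2.667 bits/symbol.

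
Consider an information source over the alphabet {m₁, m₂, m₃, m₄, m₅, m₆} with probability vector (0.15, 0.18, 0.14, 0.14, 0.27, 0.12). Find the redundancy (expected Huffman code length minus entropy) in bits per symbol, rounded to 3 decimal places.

0.023 bits

Entropy H = −Σ p log₂ p ≈ 2.5272 bits.
Huffman merges: 3/25+7/50→13/50; 7/50+3/20→29/100; 9/50+13/50→11/25; 27/100+29/100→14/25; 11/25+14/25→1. L = 51/20 ≈ 2.5500.
L − H = 2.5500 − 2.5272 = 0.023 bits.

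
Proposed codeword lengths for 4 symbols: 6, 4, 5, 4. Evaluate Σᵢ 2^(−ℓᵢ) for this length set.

0.171875

With common denominator 2^6 = 64: Σ 2^(−ℓᵢ) = 1/64 + 4/64 + 2/64 + 4/64 = 11/64 = 0.171875.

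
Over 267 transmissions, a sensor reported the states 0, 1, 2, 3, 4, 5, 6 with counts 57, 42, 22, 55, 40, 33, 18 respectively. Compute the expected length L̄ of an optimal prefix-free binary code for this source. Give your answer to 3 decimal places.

2.730 bits/symbol

Probabilities are the counts divided by 267.
Repeatedly combine the two least-probable nodes; the expected code length is the sum of the merged weights.
merge 6/89 + 22/267 → 40/267
merge 11/89 + 40/267 → 73/267
merge 40/267 + 14/89 → 82/267
merge 55/267 + 19/89 → 112/267
merge 73/267 + 82/267 → 155/267
merge 112/267 + 155/267 → 1
L = 40/267 + 73/267 + 82/267 + 112/267 + 155/267 + 1 = 243/89 ≈ 2.730 bits/symbol.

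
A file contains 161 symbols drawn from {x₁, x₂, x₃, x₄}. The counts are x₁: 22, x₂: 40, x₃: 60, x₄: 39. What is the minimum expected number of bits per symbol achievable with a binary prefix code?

Probabilities are the counts divided by 161.
Repeatedly combine the two least-probable nodes; the expected code length is the sum of the merged weights.
merge 22/161 + 39/161 → 61/161
merge 40/161 + 60/161 → 100/161
merge 61/161 + 100/161 → 1
L = 61/161 + 100/161 + 1 = 2 bits/symbol.

2 bits/symbol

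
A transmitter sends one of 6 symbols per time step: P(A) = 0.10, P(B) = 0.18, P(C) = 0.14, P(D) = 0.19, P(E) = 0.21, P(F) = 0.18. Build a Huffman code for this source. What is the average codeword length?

2.6 bits/symbol

Repeatedly combine the two least-probable nodes; the expected code length is the sum of the merged weights.
merge 1/10 + 7/50 → 6/25
merge 9/50 + 9/50 → 9/25
merge 19/100 + 21/100 → 2/5
merge 6/25 + 9/25 → 3/5
merge 2/5 + 3/5 → 1
L = 6/25 + 9/25 + 2/5 + 3/5 + 1 = 13/5 = 2.6 bits/symbol.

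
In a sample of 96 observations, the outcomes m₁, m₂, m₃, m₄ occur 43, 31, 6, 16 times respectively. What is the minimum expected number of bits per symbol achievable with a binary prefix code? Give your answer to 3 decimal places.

1.781 bits/symbol

Probabilities are the counts divided by 96.
Repeatedly combine the two least-probable nodes; the expected code length is the sum of the merged weights.
merge 1/16 + 1/6 → 11/48
merge 11/48 + 31/96 → 53/96
merge 43/96 + 53/96 → 1
L = 11/48 + 53/96 + 1 = 57/32 ≈ 1.781 bits/symbol.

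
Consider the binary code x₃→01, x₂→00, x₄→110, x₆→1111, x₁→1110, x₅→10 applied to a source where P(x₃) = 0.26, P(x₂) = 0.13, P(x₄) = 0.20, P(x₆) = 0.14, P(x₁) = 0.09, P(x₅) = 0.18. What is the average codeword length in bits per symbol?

L̄ = Σ pᵢ·ℓᵢ = 0.26·2 + 0.13·2 + 0.20·3 + 0.14·4 + 0.09·4 + 0.18·2 = 2.66 bits/symbol.

2.66 bits/symbol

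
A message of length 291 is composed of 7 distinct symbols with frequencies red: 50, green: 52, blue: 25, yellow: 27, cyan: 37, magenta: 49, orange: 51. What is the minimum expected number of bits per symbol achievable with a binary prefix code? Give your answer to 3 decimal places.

2.821 bits/symbol

Probabilities are the counts divided by 291.
Repeatedly combine the two least-probable nodes; the expected code length is the sum of the merged weights.
merge 25/291 + 9/97 → 52/291
merge 37/291 + 49/291 → 86/291
merge 50/291 + 17/97 → 101/291
merge 52/291 + 52/291 → 104/291
merge 86/291 + 101/291 → 187/291
merge 104/291 + 187/291 → 1
L = 52/291 + 86/291 + 101/291 + 104/291 + 187/291 + 1 = 821/291 ≈ 2.821 bits/symbol.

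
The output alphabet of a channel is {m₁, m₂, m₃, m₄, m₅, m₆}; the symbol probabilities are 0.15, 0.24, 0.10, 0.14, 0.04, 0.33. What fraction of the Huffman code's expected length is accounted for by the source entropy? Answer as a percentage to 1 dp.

97.0%

Entropy H = −Σ p log₂ p ≈ 2.3476 bits.
Huffman merges: 1/25+1/10→7/50; 7/50+7/50→7/25; 3/20+6/25→39/100; 7/25+33/100→61/100; 39/100+61/100→1. L = 121/50 ≈ 2.4200.
Efficiency = H/L = 2.3476/2.4200 = 97.0%.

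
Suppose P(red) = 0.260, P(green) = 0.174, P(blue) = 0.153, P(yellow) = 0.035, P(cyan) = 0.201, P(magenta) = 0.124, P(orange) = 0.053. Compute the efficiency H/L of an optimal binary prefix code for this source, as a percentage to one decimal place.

98.6%

Entropy H = −Σ p log₂ p ≈ 2.5912 bits.
Huffman merges: 7/200+53/1000→11/125; 11/125+31/250→53/250; 153/1000+87/500→327/1000; 201/1000+53/250→413/1000; 13/50+327/1000→587/1000; 413/1000+587/1000→1. L = 2627/1000 ≈ 2.6270.
Efficiency = H/L = 2.5912/2.6270 = 98.6%.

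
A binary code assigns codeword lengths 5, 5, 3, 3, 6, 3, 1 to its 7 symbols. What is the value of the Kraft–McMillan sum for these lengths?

0.953125

With common denominator 2^6 = 64: Σ 2^(−ℓᵢ) = 2/64 + 2/64 + 8/64 + 8/64 + 1/64 + 8/64 + 32/64 = 61/64 = 0.953125.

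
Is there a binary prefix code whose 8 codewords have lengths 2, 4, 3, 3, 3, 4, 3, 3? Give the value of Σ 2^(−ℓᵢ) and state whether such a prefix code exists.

With common denominator 2^4 = 16: Σ 2^(−ℓᵢ) = 4/16 + 1/16 + 2/16 + 2/16 + 2/16 + 1/16 + 2/16 + 2/16 = 16/16 = 1.
Kraft's inequality requires Σ ≤ 1; here Σ = 1 ≤ 1, so such a prefix code exists.

1; yes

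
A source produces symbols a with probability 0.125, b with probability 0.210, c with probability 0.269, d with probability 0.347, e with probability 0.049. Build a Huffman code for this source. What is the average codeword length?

Repeatedly combine the two least-probable nodes; the expected code length is the sum of the merged weights.
merge 49/1000 + 1/8 → 87/500
merge 87/500 + 21/100 → 48/125
merge 269/1000 + 347/1000 → 77/125
merge 48/125 + 77/125 → 1
L = 87/500 + 48/125 + 77/125 + 1 = 1087/500 = 2.174 bits/symbol.

2.174 bits/symbol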